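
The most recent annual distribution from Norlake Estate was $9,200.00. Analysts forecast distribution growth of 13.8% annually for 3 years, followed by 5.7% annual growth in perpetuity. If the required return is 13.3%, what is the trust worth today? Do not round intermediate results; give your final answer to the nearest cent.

D_1 = 10469.60000
D_2 = 11914.40480
D_3 = 13558.59266
Terminal value at year 3: TV = D_3×(1+g_2)/(r−g_2) = 14331.43244/0.076 = 188571.47953
P_0 = D_1/(1+r)^1 + D_2/(1+r)^2 + D_3/(1+r)^3 + TV/(1+r)^3
    = 9240.60018 + 9281.37952 + 9322.33883 + 129654.10720 = 157498.42573

$157498.43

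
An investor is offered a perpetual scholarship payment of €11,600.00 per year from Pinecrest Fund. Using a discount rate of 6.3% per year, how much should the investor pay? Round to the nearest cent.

Level perpetuity: PV = C / r = €11,600.00 / 0.063 = €184,126.98

€184126.98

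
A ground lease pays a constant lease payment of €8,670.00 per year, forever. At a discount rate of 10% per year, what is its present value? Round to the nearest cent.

€86700.00

Level perpetuity: PV = C / r = €8,670.00 / 0.1 = €86,700.00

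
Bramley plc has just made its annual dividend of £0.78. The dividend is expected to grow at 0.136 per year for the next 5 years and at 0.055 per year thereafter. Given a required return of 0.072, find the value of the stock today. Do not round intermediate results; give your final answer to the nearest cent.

£69.34

D_1 = 0.88608
D_2 = 1.00659
D_3 = 1.14348
D_4 = 1.29900
D_5 = 1.47566
Terminal value at year 5: TV = D_5×(1+g_2)/(r−g_2) = 1.55682/0.017 = 91.57771
P_0 = D_1/(1+r)^1 + D_2/(1+r)^2 + D_3/(1+r)^3 + D_4/(1+r)^4 + D_5/(1+r)^5 + TV/(1+r)^5
    = 0.82657 + 0.87591 + 0.92821 + 0.98362 + 1.04235 + 64.68683 = 69.34349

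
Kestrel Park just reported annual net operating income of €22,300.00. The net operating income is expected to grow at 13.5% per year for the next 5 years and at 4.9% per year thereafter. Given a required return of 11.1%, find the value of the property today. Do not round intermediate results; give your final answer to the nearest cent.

€538790.85

D_1 = 25310.50000
D_2 = 28727.41750
D_3 = 32605.61886
D_4 = 37007.37741
D_5 = 42003.37336
Terminal value at year 5: TV = D_5×(1+g_2)/(r−g_2) = 44061.53865/0.062 = 710669.97829
P_0 = D_1/(1+r)^1 + D_2/(1+r)^2 + D_3/(1+r)^3 + D_4/(1+r)^4 + D_5/(1+r)^5 + TV/(1+r)^5
    = 22781.72817 + 23273.86271 + 23776.62843 + 24290.25496 + 24814.97694 + 419853.40020 = 538790.85142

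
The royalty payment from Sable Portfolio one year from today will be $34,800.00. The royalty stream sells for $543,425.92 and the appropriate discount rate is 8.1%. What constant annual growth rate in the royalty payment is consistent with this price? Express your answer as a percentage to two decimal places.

1.70%

P = D₁/(r−g) ⇒ g = r − D₁/P = 0.081 − $34,800.00/$543,425.92 = 0.016962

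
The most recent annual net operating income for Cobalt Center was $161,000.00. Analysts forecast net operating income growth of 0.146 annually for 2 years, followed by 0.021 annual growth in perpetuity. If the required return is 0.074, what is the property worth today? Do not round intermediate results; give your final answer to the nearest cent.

$3886418.15

D_1 = 184506.00000
D_2 = 211443.87600
Terminal value at year 2: TV = D_2×(1+g_2)/(r−g_2) = 215884.19740/0.053 = 4073286.74332
P_0 = D_1/(1+r)^1 + D_2/(1+r)^2 + TV/(1+r)^2
    = 171793.29609 + 183310.16510 + 3531314.68996 = 3886418.15115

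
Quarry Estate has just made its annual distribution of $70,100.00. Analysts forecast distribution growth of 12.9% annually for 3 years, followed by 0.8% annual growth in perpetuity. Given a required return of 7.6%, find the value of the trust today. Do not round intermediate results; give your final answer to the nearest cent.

D_1 = 79142.90000
D_2 = 89352.33410
D_3 = 100878.78520
Terminal value at year 3: TV = D_3×(1+g_2)/(r−g_2) = 101685.81548/0.068 = 1495379.63942
P_0 = D_1/(1+r)^1 + D_2/(1+r)^2 + D_3/(1+r)^3 + TV/(1+r)^3
    = 73552.88104 + 77175.83894 + 80977.25108 + 1200368.66302 = 1432074.63408

$1432074.63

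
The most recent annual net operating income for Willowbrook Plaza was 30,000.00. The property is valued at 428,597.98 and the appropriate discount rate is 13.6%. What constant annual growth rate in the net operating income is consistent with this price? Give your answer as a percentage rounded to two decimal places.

P = D₀(1+g)/(r−g) ⇒ P(r−g) = D₀(1+g) ⇒ g(P+D₀) = P·r − D₀
g = (P·r − D₀)/(P + D₀) = (428,597.98×0.136 − 30,000.00) / (428,597.98 + 30,000.00) = 0.061687

6.17%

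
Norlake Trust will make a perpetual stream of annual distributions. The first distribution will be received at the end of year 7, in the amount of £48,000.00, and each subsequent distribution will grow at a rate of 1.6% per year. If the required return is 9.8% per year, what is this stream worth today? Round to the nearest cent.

£334051.44

Value at end of year 6: C₁ / (r − g) = £48,000.00 / (0.098 − 0.016) = £585,365.8537
Discount to today: PV = £585,365.8537 / (1 + 0.098)^6 = £585,365.8537 / 1.752323 = £334,051.44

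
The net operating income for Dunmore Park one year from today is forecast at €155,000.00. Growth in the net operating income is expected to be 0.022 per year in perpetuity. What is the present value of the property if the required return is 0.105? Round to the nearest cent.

€1867469.88

Growing perpetuity: P = D₁ / (r − g) = €155,000.0000 / (0.105 − 0.022) = €1,867,469.88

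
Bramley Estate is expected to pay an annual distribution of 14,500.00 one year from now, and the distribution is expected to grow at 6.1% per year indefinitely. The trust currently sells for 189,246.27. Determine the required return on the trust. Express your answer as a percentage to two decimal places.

P = D₁/(r − g) ⇒ r = D₁/P + g = 14,500.0000/189,246.27 + 0.061 = 0.076620 + 0.061 = 0.137620

13.76%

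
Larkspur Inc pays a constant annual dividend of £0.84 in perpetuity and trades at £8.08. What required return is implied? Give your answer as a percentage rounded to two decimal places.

P = C/r ⇒ r = C/P = £0.84/£8.08 = 0.103960

10.40%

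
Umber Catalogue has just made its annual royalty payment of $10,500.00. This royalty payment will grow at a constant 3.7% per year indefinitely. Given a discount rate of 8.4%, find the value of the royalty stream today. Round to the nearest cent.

D₁ = D₀ × (1 + g) = $10,500.00 × 1.037 = $10,888.5000
Growing perpetuity: P = D₁ / (r − g) = $10,888.5000 / (0.084 − 0.037) = $231,670.21

$231670.21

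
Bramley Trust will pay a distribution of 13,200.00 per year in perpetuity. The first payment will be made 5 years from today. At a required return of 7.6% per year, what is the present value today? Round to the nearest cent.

129572.03

Value at end of year 4: C / r = 13,200.00 / 0.076 = 173,684.2105
Discount to today: PV = 173,684.2105 / (1 + 0.076)^4 = 173,684.2105 / 1.340445 = 129,572.03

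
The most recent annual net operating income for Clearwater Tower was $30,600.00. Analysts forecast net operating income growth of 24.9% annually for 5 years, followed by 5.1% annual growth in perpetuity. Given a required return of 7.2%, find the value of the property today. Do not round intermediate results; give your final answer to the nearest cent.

$3535762.57

D_1 = 38219.40000
D_2 = 47736.03060
D_3 = 59622.30222
D_4 = 74468.25547
D_5 = 93010.85108
Terminal value at year 5: TV = D_5×(1+g_2)/(r−g_2) = 97754.40449/0.021 = 4654971.64238
P_0 = D_1/(1+r)^1 + D_2/(1+r)^2 + D_3/(1+r)^3 + D_4/(1+r)^4 + D_5/(1+r)^5 + TV/(1+r)^5
    = 35652.42537 + 41539.06650 + 48397.66237 + 56388.69431 + 65699.14104 + 3288085.58253 = 3535762.57212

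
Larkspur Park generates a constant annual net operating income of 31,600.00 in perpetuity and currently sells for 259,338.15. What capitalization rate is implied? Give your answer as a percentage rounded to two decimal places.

12.18%

P = C/r ⇒ r = C/P = 31,600.00/259,338.15 = 0.121849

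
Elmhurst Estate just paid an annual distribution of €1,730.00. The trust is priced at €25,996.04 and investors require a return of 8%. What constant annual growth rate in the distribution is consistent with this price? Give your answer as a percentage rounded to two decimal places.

1.26%

P = D₀(1+g)/(r−g) ⇒ P(r−g) = D₀(1+g) ⇒ g(P+D₀) = P·r − D₀
g = (P·r − D₀)/(P + D₀) = (€25,996.04×0.08 − €1,730.00) / (€25,996.04 + €1,730.00) = 0.012612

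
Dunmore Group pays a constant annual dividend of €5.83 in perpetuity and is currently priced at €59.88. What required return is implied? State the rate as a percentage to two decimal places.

9.74%

P = C/r ⇒ r = C/P = €5.83/€59.88 = 0.097361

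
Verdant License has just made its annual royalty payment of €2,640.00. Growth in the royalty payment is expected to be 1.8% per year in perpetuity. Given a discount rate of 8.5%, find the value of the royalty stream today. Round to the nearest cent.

€40112.24

D₁ = D₀ × (1 + g) = €2,640.00 × 1.018 = €2,687.5200
Growing perpetuity: P = D₁ / (r − g) = €2,687.5200 / (0.085 − 0.018) = €40,112.24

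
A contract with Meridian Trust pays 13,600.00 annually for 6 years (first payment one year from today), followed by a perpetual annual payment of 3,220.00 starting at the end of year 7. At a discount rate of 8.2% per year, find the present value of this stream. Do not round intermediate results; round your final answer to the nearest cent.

PV of 6-year annuity: 13,600.00 × [1 − (1+0.082)^−6] / 0.082 = 62491.51877
Perpetuity value at year 6: 3,220.00 / 0.082 = 39268.29268
PV of perpetuity: 39268.29268 / (1+0.082)^6 = 24472.50662
Total PV = 62491.51877 + 24472.50662 = 86964.02539

86964.03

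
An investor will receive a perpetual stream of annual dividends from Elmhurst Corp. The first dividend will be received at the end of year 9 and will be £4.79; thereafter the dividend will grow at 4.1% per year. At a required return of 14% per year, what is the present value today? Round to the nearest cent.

£16.96

Value at end of year 8: C₁ / (r − g) = £4.79 / (0.14 − 0.041) = £48.3838
Discount to today: PV = £48.3838 / (1 + 0.14)^8 = £48.3838 / 2.852586 = £16.96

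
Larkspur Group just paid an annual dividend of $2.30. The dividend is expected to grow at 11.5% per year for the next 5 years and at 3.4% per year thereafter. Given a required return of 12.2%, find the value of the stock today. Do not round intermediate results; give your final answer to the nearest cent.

$37.48

D_1 = 2.56450
D_2 = 2.85942
D_3 = 3.18825
D_4 = 3.55490
D_5 = 3.96371
Terminal value at year 5: TV = D_5×(1+g_2)/(r−g_2) = 4.09848/0.088 = 46.57362
P_0 = D_1/(1+r)^1 + D_2/(1+r)^2 + D_3/(1+r)^3 + D_4/(1+r)^4 + D_5/(1+r)^5 + TV/(1+r)^5
    = 2.28565 + 2.27139 + 2.25722 + 2.24314 + 2.22914 + 26.19243 = 37.47897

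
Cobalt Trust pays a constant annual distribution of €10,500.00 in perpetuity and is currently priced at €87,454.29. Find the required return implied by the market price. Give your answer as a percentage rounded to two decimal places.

12.01%

P = C/r ⇒ r = C/P = €10,500.00/€87,454.29 = 0.120063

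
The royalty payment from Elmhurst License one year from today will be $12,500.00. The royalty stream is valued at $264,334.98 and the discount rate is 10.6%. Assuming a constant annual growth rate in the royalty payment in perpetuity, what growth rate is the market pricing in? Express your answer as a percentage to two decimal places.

P = D₁/(r−g) ⇒ g = r − D₁/P = 0.106 − $12,500.00/$264,334.98 = 0.058712

5.87%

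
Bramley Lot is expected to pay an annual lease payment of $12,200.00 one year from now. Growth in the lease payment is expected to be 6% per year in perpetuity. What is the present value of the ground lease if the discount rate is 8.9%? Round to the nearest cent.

Growing perpetuity: P = D₁ / (r − g) = $12,200.0000 / (0.089 − 0.06) = $420,689.66

$420689.66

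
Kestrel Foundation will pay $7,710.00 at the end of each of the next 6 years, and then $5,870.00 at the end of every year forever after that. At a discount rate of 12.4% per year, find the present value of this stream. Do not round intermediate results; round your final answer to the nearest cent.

PV of 6-year annuity: $7,710.00 × [1 − (1+0.124)^−6] / 0.124 = 31343.06739
Perpetuity value at year 6: $5,870.00 / 0.124 = 47338.70968
PV of perpetuity: 47338.70968 / (1+0.124)^6 = 23475.69988
Total PV = 31343.06739 + 23475.69988 = 54818.76726

$54818.77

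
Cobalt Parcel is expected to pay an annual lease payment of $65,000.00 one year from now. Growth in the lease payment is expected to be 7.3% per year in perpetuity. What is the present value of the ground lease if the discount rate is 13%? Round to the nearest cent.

Growing perpetuity: P = D₁ / (r − g) = $65,000.0000 / (0.13 − 0.073) = $1,140,350.88

$1140350.88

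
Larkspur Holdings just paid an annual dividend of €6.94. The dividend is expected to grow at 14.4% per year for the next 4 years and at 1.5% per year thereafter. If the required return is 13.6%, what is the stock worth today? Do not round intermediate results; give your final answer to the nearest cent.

D_1 = 7.93936
D_2 = 9.08263
D_3 = 10.39053
D_4 = 11.88676
Terminal value at year 4: TV = D_4×(1+g_2)/(r−g_2) = 12.06506/0.121 = 99.71127
P_0 = D_1/(1+r)^1 + D_2/(1+r)^2 + D_3/(1+r)^3 + D_4/(1+r)^4 + TV/(1+r)^4
    = 6.98887 + 7.03809 + 7.08765 + 7.13757 + 59.87299 = 88.12517

€88.13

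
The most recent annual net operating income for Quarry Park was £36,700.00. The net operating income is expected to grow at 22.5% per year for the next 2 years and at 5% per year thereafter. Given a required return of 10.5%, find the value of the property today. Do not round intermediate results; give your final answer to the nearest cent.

D_1 = 44957.50000
D_2 = 55072.93750
Terminal value at year 2: TV = D_2×(1+g_2)/(r−g_2) = 57826.58437/0.055 = 1051392.44318
P_0 = D_1/(1+r)^1 + D_2/(1+r)^2 + TV/(1+r)^2
    = 40685.52036 + 45103.85741 + 861073.64156 = 946863.01933

£946863.02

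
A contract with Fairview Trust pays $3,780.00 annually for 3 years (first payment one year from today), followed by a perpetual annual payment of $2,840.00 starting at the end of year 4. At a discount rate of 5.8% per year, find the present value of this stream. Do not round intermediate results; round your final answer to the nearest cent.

PV of 3-year annuity: $3,780.00 × [1 − (1+0.058)^−3] / 0.058 = 10141.49001
Perpetuity value at year 3: $2,840.00 / 0.058 = 48965.51724
PV of perpetuity: 48965.51724 / (1+0.058)^3 = 41345.98506
Total PV = 10141.49001 + 41345.98506 = 51487.47508

$51487.48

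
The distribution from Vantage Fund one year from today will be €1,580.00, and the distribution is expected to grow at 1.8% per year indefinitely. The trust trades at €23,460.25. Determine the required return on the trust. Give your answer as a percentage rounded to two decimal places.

8.53%

P = D₁/(r − g) ⇒ r = D₁/P + g = €1,580.0000/€23,460.25 + 0.018 = 0.067348 + 0.018 = 0.085348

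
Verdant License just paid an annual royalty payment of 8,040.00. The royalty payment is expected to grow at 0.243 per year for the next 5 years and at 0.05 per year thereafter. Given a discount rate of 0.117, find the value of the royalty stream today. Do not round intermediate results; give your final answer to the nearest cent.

D_1 = 9993.72000
D_2 = 12422.19396
D_3 = 15440.78709
D_4 = 19192.89836
D_5 = 23856.77266
Terminal value at year 5: TV = D_5×(1+g_2)/(r−g_2) = 25049.61129/0.067 = 373874.79536
P_0 = D_1/(1+r)^1 + D_2/(1+r)^2 + D_3/(1+r)^3 + D_4/(1+r)^4 + D_5/(1+r)^5 + TV/(1+r)^5
    = 8946.92927 + 9956.16212 + 11079.23860 + 12329.00052 + 13719.73827 + 215010.82359 = 271041.89238

271041.89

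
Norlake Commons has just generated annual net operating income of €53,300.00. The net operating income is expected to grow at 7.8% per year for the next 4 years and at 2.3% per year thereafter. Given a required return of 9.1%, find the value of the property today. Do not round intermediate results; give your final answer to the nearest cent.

€971234.93

D_1 = 57457.40000
D_2 = 61939.07720
D_3 = 66770.32522
D_4 = 71978.41059
Terminal value at year 4: TV = D_4×(1+g_2)/(r−g_2) = 73633.91403/0.068 = 1082851.67695
P_0 = D_1/(1+r)^1 + D_2/(1+r)^2 + D_3/(1+r)^3 + D_4/(1+r)^4 + TV/(1+r)^4
    = 52664.89459 + 52037.35689 + 51417.29673 + 50804.62500 + 764310.75549 = 971234.92870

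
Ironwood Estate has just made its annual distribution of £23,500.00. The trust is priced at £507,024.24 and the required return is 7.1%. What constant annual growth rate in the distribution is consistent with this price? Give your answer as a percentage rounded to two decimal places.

P = D₀(1+g)/(r−g) ⇒ P(r−g) = D₀(1+g) ⇒ g(P+D₀) = P·r − D₀
g = (P·r − D₀)/(P + D₀) = (£507,024.24×0.071 − £23,500.00) / (£507,024.24 + £23,500.00) = 0.023559

2.36%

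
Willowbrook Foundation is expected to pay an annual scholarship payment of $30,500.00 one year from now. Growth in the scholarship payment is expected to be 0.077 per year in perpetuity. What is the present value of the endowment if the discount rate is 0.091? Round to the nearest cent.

Growing perpetuity: P = D₁ / (r − g) = $30,500.0000 / (0.091 − 0.077) = $2,178,571.43

$2178571.43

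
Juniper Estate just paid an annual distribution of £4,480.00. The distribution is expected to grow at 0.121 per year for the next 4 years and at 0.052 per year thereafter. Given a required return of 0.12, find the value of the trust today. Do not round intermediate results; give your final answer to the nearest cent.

£87516.13

D_1 = 5022.08000
D_2 = 5629.75168
D_3 = 6310.95163
D_4 = 7074.57678
Terminal value at year 4: TV = D_4×(1+g_2)/(r−g_2) = 7442.45477/0.068 = 109447.86432
P_0 = D_1/(1+r)^1 + D_2/(1+r)^2 + D_3/(1+r)^3 + D_4/(1+r)^4 + TV/(1+r)^4
    = 4484.00000 + 4488.00357 + 4492.01072 + 4496.02144 + 69556.09642 = 87516.13215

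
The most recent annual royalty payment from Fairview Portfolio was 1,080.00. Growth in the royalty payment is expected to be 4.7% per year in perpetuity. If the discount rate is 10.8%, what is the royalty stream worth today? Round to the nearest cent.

D₁ = D₀ × (1 + g) = 1,080.00 × 1.047 = 1,130.7600
Growing perpetuity: P = D₁ / (r − g) = 1,130.7600 / (0.108 − 0.047) = 18,537.05

18537.05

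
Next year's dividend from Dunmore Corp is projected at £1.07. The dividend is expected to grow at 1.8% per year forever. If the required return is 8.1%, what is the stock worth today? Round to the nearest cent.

£16.98

Growing perpetuity: P = D₁ / (r − g) = £1.0700 / (0.081 − 0.018) = £16.98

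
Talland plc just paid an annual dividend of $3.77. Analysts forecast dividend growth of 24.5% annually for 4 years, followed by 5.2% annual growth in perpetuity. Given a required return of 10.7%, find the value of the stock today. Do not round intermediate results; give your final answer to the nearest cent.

D_1 = 4.69365
D_2 = 5.84359
D_3 = 7.27527
D_4 = 9.05772
Terminal value at year 4: TV = D_4×(1+g_2)/(r−g_2) = 9.52872/0.055 = 173.24943
P_0 = D_1/(1+r)^1 + D_2/(1+r)^2 + D_3/(1+r)^3 + D_4/(1+r)^4 + TV/(1+r)^4
    = 4.23997 + 4.76853 + 5.36298 + 6.03154 + 115.36693 = 135.76996

$135.77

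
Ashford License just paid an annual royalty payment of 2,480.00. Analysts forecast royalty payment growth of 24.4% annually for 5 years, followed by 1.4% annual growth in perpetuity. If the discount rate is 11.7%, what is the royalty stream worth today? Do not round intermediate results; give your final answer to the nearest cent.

59157.99

D_1 = 3085.12000
D_2 = 3837.88928
D_3 = 4774.33426
D_4 = 5939.27182
D_5 = 7388.45415
Terminal value at year 5: TV = D_5×(1+g_2)/(r−g_2) = 7491.89251/0.103 = 72736.82047
P_0 = D_1/(1+r)^1 + D_2/(1+r)^2 + D_3/(1+r)^3 + D_4/(1+r)^4 + D_5/(1+r)^5 + TV/(1+r)^5
    = 2761.96956 + 3075.99833 + 3425.73135 + 3815.22811 + 4249.00965 + 41830.05613 = 59157.99313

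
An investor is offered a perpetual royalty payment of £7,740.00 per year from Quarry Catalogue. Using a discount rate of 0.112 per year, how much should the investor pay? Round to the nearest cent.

£69107.14

Level perpetuity: PV = C / r = £7,740.00 / 0.112 = £69,107.14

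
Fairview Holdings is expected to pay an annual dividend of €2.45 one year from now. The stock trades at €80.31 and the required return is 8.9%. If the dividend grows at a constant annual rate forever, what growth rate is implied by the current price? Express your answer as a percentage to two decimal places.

P = D₁/(r−g) ⇒ g = r − D₁/P = 0.089 − €2.45/€80.31 = 0.058493

5.85%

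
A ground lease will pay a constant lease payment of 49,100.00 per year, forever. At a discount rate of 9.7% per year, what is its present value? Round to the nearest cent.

506185.57

Level perpetuity: PV = C / r = 49,100.00 / 0.097 = 506,185.57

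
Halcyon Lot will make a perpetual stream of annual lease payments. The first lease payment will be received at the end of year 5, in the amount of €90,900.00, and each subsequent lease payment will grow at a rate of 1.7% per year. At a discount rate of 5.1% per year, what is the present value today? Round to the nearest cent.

€2191160.05

Value at end of year 4: C₁ / (r − g) = €90,900.00 / (0.051 − 0.017) = €2,673,529.4118
Discount to today: PV = €2,673,529.4118 / (1 + 0.051)^4 = €2,673,529.4118 / 1.220143 = €2,191,160.05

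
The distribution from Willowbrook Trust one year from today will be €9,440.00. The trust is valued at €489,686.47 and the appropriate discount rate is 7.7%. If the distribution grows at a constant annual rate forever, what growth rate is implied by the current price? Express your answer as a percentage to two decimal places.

5.77%

P = D₁/(r−g) ⇒ g = r − D₁/P = 0.077 − €9,440.00/€489,686.47 = 0.057722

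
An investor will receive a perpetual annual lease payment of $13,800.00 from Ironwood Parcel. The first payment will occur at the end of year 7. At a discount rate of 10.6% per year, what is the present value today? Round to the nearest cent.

Value at end of year 6: C / r = $13,800.00 / 0.106 = $130,188.6792
Discount to today: PV = $130,188.6792 / (1 + 0.106)^6 = $130,188.6792 / 1.830336 = $71,128.30

$71128.30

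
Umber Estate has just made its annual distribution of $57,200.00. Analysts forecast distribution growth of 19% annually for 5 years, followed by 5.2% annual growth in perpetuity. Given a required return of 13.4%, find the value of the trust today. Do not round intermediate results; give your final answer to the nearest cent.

D_1 = 68068.00000
D_2 = 81000.92000
D_3 = 96391.09480
D_4 = 114705.40281
D_5 = 136499.42935
Terminal value at year 5: TV = D_5×(1+g_2)/(r−g_2) = 143597.39967/0.082 = 1751187.80088
P_0 = D_1/(1+r)^1 + D_2/(1+r)^2 + D_3/(1+r)^3 + D_4/(1+r)^4 + D_5/(1+r)^5 + TV/(1+r)^5
    = 60024.69136 + 62988.87365 + 66099.43531 + 69363.60495 + 72788.96816 + 933829.20129 = 1265094.77472

$1265094.77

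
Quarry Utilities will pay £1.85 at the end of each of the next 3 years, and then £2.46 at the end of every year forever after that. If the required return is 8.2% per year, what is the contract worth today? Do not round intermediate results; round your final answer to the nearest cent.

£28.43

PV of 3-year annuity: £1.85 × [1 − (1+0.082)^−3] / 0.082 = 4.75048
Perpetuity value at year 3: £2.46 / 0.082 = 30.00000
PV of perpetuity: 30.00000 / (1+0.082)^3 = 23.68315
Total PV = 4.75048 + 23.68315 = 28.43363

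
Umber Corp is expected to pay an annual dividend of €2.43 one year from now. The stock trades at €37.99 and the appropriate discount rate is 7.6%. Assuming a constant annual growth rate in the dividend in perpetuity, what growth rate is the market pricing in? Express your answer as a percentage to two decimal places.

1.20%

P = D₁/(r−g) ⇒ g = r − D₁/P = 0.076 − €2.43/€37.99 = 0.012036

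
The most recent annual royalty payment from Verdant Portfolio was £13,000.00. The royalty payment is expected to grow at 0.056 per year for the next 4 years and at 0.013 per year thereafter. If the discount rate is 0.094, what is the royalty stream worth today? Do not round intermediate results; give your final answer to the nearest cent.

£188779.92

D_1 = 13728.00000
D_2 = 14496.76800
D_3 = 15308.58701
D_4 = 16165.86788
Terminal value at year 4: TV = D_4×(1+g_2)/(r−g_2) = 16376.02416/0.081 = 202173.13781
P_0 = D_1/(1+r)^1 + D_2/(1+r)^2 + D_3/(1+r)^3 + D_4/(1+r)^4 + TV/(1+r)^4
    = 12548.44607 + 12112.57683 + 11691.84747 + 11285.73211 + 141141.31636 = 188779.91884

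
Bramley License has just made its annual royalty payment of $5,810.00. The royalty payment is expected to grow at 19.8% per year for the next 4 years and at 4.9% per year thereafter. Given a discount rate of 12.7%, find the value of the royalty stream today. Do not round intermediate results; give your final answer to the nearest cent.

D_1 = 6960.38000
D_2 = 8338.53524
D_3 = 9989.56522
D_4 = 11967.49913
Terminal value at year 4: TV = D_4×(1+g_2)/(r−g_2) = 12553.90659/0.078 = 160947.52036
P_0 = D_1/(1+r)^1 + D_2/(1+r)^2 + D_3/(1+r)^3 + D_4/(1+r)^4 + TV/(1+r)^4
    = 6176.02484 + 6565.10893 + 6978.70497 + 7418.35719 + 99767.39346 = 126905.58939

$126905.59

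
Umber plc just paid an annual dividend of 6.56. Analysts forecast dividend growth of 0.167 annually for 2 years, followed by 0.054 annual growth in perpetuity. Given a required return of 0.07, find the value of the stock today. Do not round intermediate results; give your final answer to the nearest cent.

D_1 = 7.65552
D_2 = 8.93399
Terminal value at year 2: TV = D_2×(1+g_2)/(r−g_2) = 9.41643/0.016 = 588.52671
P_0 = D_1/(1+r)^1 + D_2/(1+r)^2 + TV/(1+r)^2
    = 7.15469 + 7.80329 + 514.04202 = 529.00001

529.00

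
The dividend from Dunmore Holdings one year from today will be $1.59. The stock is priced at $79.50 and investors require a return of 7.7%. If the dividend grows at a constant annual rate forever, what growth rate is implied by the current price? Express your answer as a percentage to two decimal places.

5.70%

P = D₁/(r−g) ⇒ g = r − D₁/P = 0.077 − $1.59/$79.50 = 0.057000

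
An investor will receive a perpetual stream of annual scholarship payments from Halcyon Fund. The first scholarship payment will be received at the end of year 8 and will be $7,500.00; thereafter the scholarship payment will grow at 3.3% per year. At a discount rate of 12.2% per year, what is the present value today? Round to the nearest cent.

Value at end of year 7: C₁ / (r − g) = $7,500.00 / (0.122 − 0.033) = $84,269.6629
Discount to today: PV = $84,269.6629 / (1 + 0.122)^7 = $84,269.6629 / 2.238463 = $37,646.21

$37646.21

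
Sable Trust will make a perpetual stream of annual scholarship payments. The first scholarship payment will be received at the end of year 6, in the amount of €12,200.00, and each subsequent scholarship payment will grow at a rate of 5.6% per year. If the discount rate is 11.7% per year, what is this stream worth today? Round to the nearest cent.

Value at end of year 5: C₁ / (r − g) = €12,200.00 / (0.117 − 0.056) = €200,000.0000
Discount to today: PV = €200,000.0000 / (1 + 0.117)^5 = €200,000.0000 / 1.738865 = €115,017.55

€115017.55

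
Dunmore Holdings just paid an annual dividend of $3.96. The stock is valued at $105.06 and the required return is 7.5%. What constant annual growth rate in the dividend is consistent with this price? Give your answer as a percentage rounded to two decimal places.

P = D₀(1+g)/(r−g) ⇒ P(r−g) = D₀(1+g) ⇒ g(P+D₀) = P·r − D₀
g = (P·r − D₀)/(P + D₀) = ($105.06×0.075 − $3.96) / ($105.06 + $3.96) = 0.035952

3.60%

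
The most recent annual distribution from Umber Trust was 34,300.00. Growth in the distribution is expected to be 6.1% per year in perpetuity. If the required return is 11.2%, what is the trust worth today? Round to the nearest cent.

D₁ = D₀ × (1 + g) = 34,300.00 × 1.061 = 36,392.3000
Growing perpetuity: P = D₁ / (r − g) = 36,392.3000 / (0.112 − 0.061) = 713,574.51

713574.51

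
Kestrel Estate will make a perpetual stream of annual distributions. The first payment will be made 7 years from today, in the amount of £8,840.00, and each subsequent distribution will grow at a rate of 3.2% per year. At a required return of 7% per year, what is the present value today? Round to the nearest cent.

£155012.24

Value at end of year 6: C₁ / (r − g) = £8,840.00 / (0.07 − 0.032) = £232,631.5789
Discount to today: PV = £232,631.5789 / (1 + 0.07)^6 = £232,631.5789 / 1.500730 = £155,012.24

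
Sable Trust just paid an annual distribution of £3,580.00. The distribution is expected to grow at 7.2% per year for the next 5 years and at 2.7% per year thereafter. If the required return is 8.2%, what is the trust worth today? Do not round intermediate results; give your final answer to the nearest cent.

D_1 = 3837.76000
D_2 = 4114.07872
D_3 = 4410.29239
D_4 = 4727.83344
D_5 = 5068.23745
Terminal value at year 5: TV = D_5×(1+g_2)/(r−g_2) = 5205.07986/0.055 = 94637.81561
P_0 = D_1/(1+r)^1 + D_2/(1+r)^2 + D_3/(1+r)^3 + D_4/(1+r)^4 + D_5/(1+r)^5 + TV/(1+r)^5
    = 3546.91312 + 3514.13204 + 3481.65393 + 3449.47598 + 3417.59542 + 63815.82729 = 81225.59778

£81225.60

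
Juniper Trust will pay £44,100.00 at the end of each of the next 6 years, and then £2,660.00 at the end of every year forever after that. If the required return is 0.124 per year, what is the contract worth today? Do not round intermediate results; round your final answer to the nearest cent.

PV of 6-year annuity: £44,100.00 × [1 − (1+0.124)^−6] / 0.124 = 179277.46715
Perpetuity value at year 6: £2,660.00 / 0.124 = 21451.61290
PV of perpetuity: 21451.61290 / (1+0.124)^6 = 10638.05139
Total PV = 179277.46715 + 10638.05139 = 189915.51854

£189915.52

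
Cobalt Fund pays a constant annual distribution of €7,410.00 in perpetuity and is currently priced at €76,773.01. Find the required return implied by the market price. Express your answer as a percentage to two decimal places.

P = C/r ⇒ r = C/P = €7,410.00/€76,773.01 = 0.096518

9.65%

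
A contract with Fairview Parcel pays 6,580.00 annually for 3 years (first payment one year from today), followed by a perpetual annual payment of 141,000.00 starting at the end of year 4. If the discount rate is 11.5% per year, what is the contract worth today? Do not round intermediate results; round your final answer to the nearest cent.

900438.46

PV of 3-year annuity: 6,580.00 × [1 − (1+0.115)^−3] / 0.115 = 15940.83556
Perpetuity value at year 3: 141,000.00 / 0.115 = 1226086.95652
PV of perpetuity: 1226086.95652 / (1+0.115)^3 = 884497.62305
Total PV = 15940.83556 + 884497.62305 = 900438.45861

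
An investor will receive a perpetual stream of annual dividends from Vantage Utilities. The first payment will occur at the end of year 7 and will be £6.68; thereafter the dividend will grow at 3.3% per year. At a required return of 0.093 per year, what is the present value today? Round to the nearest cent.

Value at end of year 6: C₁ / (r − g) = £6.68 / (0.093 − 0.033) = £111.3333
Discount to today: PV = £111.3333 / (1 + 0.093)^6 = £111.3333 / 1.704987 = £65.30

£65.30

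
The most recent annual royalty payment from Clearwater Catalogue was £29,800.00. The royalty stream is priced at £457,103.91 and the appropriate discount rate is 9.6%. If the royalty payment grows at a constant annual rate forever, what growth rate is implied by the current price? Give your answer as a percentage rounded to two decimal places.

P = D₀(1+g)/(r−g) ⇒ P(r−g) = D₀(1+g) ⇒ g(P+D₀) = P·r − D₀
g = (P·r − D₀)/(P + D₀) = (£457,103.91×0.096 − £29,800.00) / (£457,103.91 + £29,800.00) = 0.028921

2.89%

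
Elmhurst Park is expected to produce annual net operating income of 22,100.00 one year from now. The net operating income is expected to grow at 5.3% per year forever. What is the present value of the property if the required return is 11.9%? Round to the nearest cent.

Growing perpetuity: P = D₁ / (r − g) = 22,100.0000 / (0.119 − 0.053) = 334,848.48

334848.48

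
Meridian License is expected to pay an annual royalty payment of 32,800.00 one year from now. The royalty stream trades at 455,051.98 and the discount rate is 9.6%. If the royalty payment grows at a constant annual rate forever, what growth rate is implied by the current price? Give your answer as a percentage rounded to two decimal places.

P = D₁/(r−g) ⇒ g = r − D₁/P = 0.096 − 32,800.00/455,051.98 = 0.023920

2.39%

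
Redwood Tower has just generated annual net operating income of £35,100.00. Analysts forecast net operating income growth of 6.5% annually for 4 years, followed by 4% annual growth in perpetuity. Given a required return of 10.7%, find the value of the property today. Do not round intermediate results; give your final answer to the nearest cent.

D_1 = 37381.50000
D_2 = 39811.29750
D_3 = 42399.03184
D_4 = 45154.96891
Terminal value at year 4: TV = D_4×(1+g_2)/(r−g_2) = 46961.16766/0.067 = 700912.95020
P_0 = D_1/(1+r)^1 + D_2/(1+r)^2 + D_3/(1+r)^3 + D_4/(1+r)^4 + TV/(1+r)^4
    = 33768.29268 + 32487.11085 + 31254.53754 + 30068.72852 + 466738.47260 = 594317.14219

£594317.14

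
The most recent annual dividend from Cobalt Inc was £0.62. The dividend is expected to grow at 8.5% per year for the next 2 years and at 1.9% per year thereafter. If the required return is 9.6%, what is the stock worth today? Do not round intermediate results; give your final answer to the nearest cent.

£9.26

D_1 = 0.67270
D_2 = 0.72988
Terminal value at year 2: TV = D_2×(1+g_2)/(r−g_2) = 0.74375/0.077 = 9.65905
P_0 = D_1/(1+r)^1 + D_2/(1+r)^2 + TV/(1+r)^2
    = 0.61378 + 0.60762 + 8.04106 = 9.26246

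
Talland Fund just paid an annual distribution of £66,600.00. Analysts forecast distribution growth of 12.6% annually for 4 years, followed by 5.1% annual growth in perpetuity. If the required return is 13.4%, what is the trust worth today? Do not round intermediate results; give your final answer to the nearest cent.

D_1 = 74991.60000
D_2 = 84440.54160
D_3 = 95080.04984
D_4 = 107060.13612
Terminal value at year 4: TV = D_4×(1+g_2)/(r−g_2) = 112520.20306/0.083 = 1355665.09715
P_0 = D_1/(1+r)^1 + D_2/(1+r)^2 + D_3/(1+r)^3 + D_4/(1+r)^4 + TV/(1+r)^4
    = 66130.15873 + 65663.63204 + 65200.39654 + 64740.42901 + 819785.43245 = 1081520.04877

£1081520.05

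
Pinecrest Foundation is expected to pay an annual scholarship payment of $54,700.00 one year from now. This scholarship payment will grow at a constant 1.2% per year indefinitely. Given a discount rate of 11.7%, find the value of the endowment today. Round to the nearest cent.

Growing perpetuity: P = D₁ / (r − g) = $54,700.0000 / (0.117 − 0.012) = $520,952.38

$520952.38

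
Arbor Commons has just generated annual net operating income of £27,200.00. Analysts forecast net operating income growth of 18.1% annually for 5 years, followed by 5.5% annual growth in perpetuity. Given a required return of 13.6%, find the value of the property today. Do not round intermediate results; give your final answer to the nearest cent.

£583264.91

D_1 = 32123.20000
D_2 = 37937.49920
D_3 = 44804.18656
D_4 = 52913.74432
D_5 = 62491.13204
Terminal value at year 5: TV = D_5×(1+g_2)/(r−g_2) = 65928.14431/0.081 = 813927.70749
P_0 = D_1/(1+r)^1 + D_2/(1+r)^2 + D_3/(1+r)^3 + D_4/(1+r)^4 + D_5/(1+r)^5 + TV/(1+r)^5
    = 28277.46479 + 29397.61084 + 30562.12888 + 31772.77659 + 33031.38129 + 430223.54647 = 583264.90886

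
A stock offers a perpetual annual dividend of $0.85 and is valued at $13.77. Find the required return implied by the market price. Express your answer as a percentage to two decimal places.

6.17%

P = C/r ⇒ r = C/P = $0.85/$13.77 = 0.061728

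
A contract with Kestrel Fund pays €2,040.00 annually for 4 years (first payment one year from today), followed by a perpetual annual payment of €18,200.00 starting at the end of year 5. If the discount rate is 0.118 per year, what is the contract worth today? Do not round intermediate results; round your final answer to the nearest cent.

PV of 4-year annuity: €2,040.00 × [1 − (1+0.118)^−4] / 0.118 = 6222.38326
Perpetuity value at year 4: €18,200.00 / 0.118 = 154237.28814
PV of perpetuity: 154237.28814 / (1+0.118)^4 = 98723.86886
Total PV = 6222.38326 + 98723.86886 = 104946.25212

€104946.25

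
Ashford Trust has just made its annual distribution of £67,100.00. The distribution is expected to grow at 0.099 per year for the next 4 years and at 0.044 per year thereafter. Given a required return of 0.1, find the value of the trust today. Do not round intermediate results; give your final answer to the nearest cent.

£1514183.61

D_1 = 73742.90000
D_2 = 81043.44710
D_3 = 89066.74836
D_4 = 97884.35645
Terminal value at year 4: TV = D_4×(1+g_2)/(r−g_2) = 102191.26813/0.056 = 1824844.07383
P_0 = D_1/(1+r)^1 + D_2/(1+r)^2 + D_3/(1+r)^3 + D_4/(1+r)^4 + TV/(1+r)^4
    = 67039.00000 + 66978.05545 + 66917.16631 + 66856.33253 + 1246393.05637 = 1514183.61066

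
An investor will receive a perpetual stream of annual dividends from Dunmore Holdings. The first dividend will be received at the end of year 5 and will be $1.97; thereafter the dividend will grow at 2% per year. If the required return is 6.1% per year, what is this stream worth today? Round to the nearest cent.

$37.92

Value at end of year 4: C₁ / (r − g) = $1.97 / (0.061 − 0.02) = $48.0488
Discount to today: PV = $48.0488 / (1 + 0.061)^4 = $48.0488 / 1.267248 = $37.92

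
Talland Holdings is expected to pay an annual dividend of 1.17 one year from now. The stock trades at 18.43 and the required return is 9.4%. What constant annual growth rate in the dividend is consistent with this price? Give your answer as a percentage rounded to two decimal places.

3.05%

P = D₁/(r−g) ⇒ g = r − D₁/P = 0.094 − 1.17/18.43 = 0.030517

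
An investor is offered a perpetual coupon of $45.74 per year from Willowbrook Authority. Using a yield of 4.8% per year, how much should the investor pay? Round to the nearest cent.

Level perpetuity: PV = C / r = $45.74 / 0.048 = $952.92

$952.92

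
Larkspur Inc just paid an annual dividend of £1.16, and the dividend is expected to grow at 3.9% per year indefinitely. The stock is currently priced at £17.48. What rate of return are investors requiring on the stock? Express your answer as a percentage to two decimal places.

D₁ = £1.16 × 1.039 = £1.2052
P = D₁/(r − g) ⇒ r = D₁/P + g = £1.2052/£17.48 + 0.039 = 0.068950 + 0.039 = 0.107950

10.79%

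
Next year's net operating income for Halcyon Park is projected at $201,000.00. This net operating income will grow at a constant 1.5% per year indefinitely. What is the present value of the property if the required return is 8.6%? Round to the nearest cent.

$2830985.92

Growing perpetuity: P = D₁ / (r − g) = $201,000.0000 / (0.086 − 0.015) = $2,830,985.92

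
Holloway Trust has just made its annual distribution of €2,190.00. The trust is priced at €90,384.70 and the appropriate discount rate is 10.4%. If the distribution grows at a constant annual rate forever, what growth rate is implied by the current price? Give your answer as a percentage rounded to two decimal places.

P = D₀(1+g)/(r−g) ⇒ P(r−g) = D₀(1+g) ⇒ g(P+D₀) = P·r − D₀
g = (P·r − D₀)/(P + D₀) = (€90,384.70×0.104 − €2,190.00) / (€90,384.70 + €2,190.00) = 0.077883

7.79%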